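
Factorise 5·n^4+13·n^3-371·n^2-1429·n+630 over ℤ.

Testing divisors of the constant over divisors of the leading coefficient, n = 2/5 is a root, giving the factor (5·n-2) and quotient n^3+3·n^2-73·n-315.
Then n = -5 is a root, so (n+5) is a factor; dividing leaves n^2-2·n-63.
The remaining quadratic factors as (n+7)(n-9).

(5·n-2)·(n+5)·(n+7)·(n-9)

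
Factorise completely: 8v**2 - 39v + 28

Need a pair with product 8·28 = 224 and sum -39: that's -32 and -7.
Split the middle term: 8v**2 - 32v - 7v + 28 = 8v(v - 4) - 7(v - 4).

(8v - 7)(v - 4)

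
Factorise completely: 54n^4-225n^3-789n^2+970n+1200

By the rational root theorem, n = -5/6 is a root, so (6n+5) divides it; the quotient is 9n^3-45n^2-94n+240.
Next, n = 5/3 is a root, so (3n-5) divides it; the quotient is 3n^2-10n-48.
The remaining quadratic factors as (3n+8)(n-6).

(3n+8)(3n-5)(6n+5)(n-6)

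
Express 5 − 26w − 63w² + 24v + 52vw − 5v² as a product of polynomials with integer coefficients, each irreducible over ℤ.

−(5v − 7w + 1)(v − 9w − 5)

Group: −v(5v − 7w + 1) + (9w + 5)(5v − 7w + 1); both groups contain (5v − 7w + 1).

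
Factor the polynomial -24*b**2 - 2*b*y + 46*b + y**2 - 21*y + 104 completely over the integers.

-(4*b + y - 13)*(6*b - y + 8)

Group: -4*b*(6*b - y + 8) + (-y + 13)*(6*b - y + 8); both groups contain (6*b - y + 8).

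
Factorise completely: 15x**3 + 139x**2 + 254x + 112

(3x + 2)(5x + 8)(x + 7)

By the rational root theorem, x = -8/5 is a root, giving the factor (5x + 8) and quotient 3x**2 + 23x + 14.
The remaining quadratic factors as (x + 7)(3x + 2).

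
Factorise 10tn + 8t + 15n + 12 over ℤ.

(2t + 3)(5n + 4)

Group as (10tn + 8t) + (15n + 12) = 2t(5n + 4) + 3(5n + 4).
Both groups share the factor (5n + 4).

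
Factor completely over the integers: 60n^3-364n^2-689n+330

Testing divisors of the constant over divisors of the leading coefficient, n = 2/5 is a root, giving the factor (5n-2) and quotient 12n^2-68n-165.
The remaining quadratic factors as (2n-15)(6n+11).

(2n-15)(5n-2)(6n+11)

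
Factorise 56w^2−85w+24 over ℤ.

(7w−8)(8w−3)

Need a pair with product 56·24 = 1344 and sum −85: that's −64 and −21.
Split the middle term: 56w^2−64w − 21w+24 = 8w(7w−8) − 3(7w−8).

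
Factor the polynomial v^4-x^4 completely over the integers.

(v+x)(v-x)(v^2+x^2)

Write as (v^2)² − (x^2)², then factor v^2-x^2 once more.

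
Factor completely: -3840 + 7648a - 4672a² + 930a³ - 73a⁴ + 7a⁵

Testing divisors of the constant over divisors of the leading coefficient, a = 4 is a root, so (a - 4) is a factor; dividing leaves 7a⁴ - 45a³ + 750a² - 1672a + 960.
Continuing, a = 10/7 is a root, giving the factor (7a - 10) and quotient a³ - 5a² + 100a - 96.
Continuing, a = 1 is a root, so (a - 1) is a factor; dividing leaves a² - 4a + 96.
The quadratic a² - 4a + 96 has discriminant -368 < 0 and is irreducible over ℤ.

(7a - 10)(a - 1)(a - 4)(a² - 4a + 96)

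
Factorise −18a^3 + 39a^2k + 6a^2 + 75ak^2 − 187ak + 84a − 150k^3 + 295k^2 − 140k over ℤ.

−(2a − 5k + 4)(3a + 6k − 7)(3a − 5k)

Group: 3a(−6a^2 + 25ak − 12a − 25k^2 + 20k) + (6k − 7)(−6a^2 + 25ak − 12a − 25k^2 + 20k); both groups contain (−6a^2 + 25ak − 12a − 25k^2 + 20k), so (3a + 6k − 7) is a factor with cofactor −6a^2 + 25ak − 12a − 25k^2 + 20k.
The cofactor groups again: −6a^2 + 25ak − 12a − 25k^2 + 20k = −3a(2a − 5k + 4) + 5k(2a − 5k + 4); both groups contain (2a − 5k + 4), giving −(3a − 5k)(2a − 5k + 4).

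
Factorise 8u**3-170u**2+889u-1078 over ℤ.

(2u-11)(4u-7)(u-14)

Trying the rational-root candidates, u = 7/4 is a root, so (4u-7) is a factor; dividing leaves 2u**2-39u+154.
The remaining quadratic factors as (u-14)(2u-11).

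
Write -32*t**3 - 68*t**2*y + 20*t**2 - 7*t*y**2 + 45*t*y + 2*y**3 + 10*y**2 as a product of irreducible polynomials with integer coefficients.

Group: 8*t*(-4*t**2 - 9*t*y - 2*y**2) + (-y - 5)*(-4*t**2 - 9*t*y - 2*y**2); both groups contain (-4*t**2 - 9*t*y - 2*y**2), so (8*t - y - 5) is a factor with cofactor -4*t**2 - 9*t*y - 2*y**2.
The cofactor groups again: -4*t**2 - 9*t*y - 2*y**2 = -t*(4*t + y) - 2*y*(4*t + y); both groups contain (4*t + y), giving -(t + 2*y)*(4*t + y).

-(4*t + y)*(8*t - y - 5)*(t + 2*y)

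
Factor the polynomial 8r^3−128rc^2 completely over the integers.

Every term has a factor of 8r. Then r^2−16c^2 = (r)² − (4c)².

8r(r−4c)(r+4c)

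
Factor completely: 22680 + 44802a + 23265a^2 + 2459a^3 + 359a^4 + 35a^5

Testing divisors of the constant over divisors of the leading coefficient, a = -7/5 is a root, so (5a + 7) divides it; the quotient is 7a^4 + 62a^3 + 405a^2 + 4086a + 3240.
Next, a = -6/7 is a root, so (7a + 6) is a factor; dividing leaves a^3 + 8a^2 + 51a + 540.
Continuing, a = -9 is a root, so (a + 9) divides it; the quotient is a^2 - a + 60.
The quadratic a^2 - a + 60 has discriminant -239 < 0 and is irreducible over ℤ.

(5a + 7)(7a + 6)(a + 9)(a^2 - a + 60)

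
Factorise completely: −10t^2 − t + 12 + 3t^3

Among the possible rational roots, t = −1 is a root, so (t + 1) divides it; the quotient is 3t^2 − 13t + 12.
The remaining quadratic factors as (t − 3)(3t − 4).

(3t − 4)(t + 1)(t − 3)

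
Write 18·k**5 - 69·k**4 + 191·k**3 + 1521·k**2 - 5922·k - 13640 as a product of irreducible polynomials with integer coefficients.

Testing divisors of the constant over divisors of the leading coefficient, k = -11/6 is a root, so (6·k + 11) divides it; the quotient is 3·k**4 - 17·k**3 + 63·k**2 + 138·k - 1240.
Then k = 4 is a root, so (k - 4) divides it; the quotient is 3·k**3 - 5·k**2 + 43·k + 310.
Continuing, k = -10/3 is a root, giving the factor (3·k + 10) and quotient k**2 - 5·k + 31.
The quadratic k**2 - 5·k + 31 has discriminant -99 < 0 and is irreducible over ℤ.

(3·k + 10)·(6·k + 11)·(k - 4)·(k**2 - 5·k + 31)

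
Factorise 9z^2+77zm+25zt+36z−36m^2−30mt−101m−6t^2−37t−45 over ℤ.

(9z−4m−2t−9)(z+9m+3t+5)

Group: z(9z−4m−2t−9) + (9m+3t+5)(9z−4m−2t−9); both groups contain (9z−4m−2t−9).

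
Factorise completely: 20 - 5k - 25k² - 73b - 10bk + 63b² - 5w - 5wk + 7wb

Group: w(7b - 5k - 5) + (9b + 5k - 4)(7b - 5k - 5); both groups contain (7b - 5k - 5).

(7b - 5k - 5)(w + 9b + 5k - 4)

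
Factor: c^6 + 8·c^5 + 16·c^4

c^4·(c + 4)^2

Factor out c^4 first: what remains is c^2 + 8·c + 16.
Recognize a perfect-square trinomial with the parts c and 4.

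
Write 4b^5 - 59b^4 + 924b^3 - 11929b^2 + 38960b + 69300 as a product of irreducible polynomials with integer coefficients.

By the rational root theorem, b = 10 is a root, so (b - 10) divides it; the quotient is 4b^4 - 19b^3 + 734b^2 - 4589b - 6930.
Continuing, b = 7 is a root, so (b - 7) divides it; the quotient is 4b^3 + 9b^2 + 797b + 990.
Then b = -5/4 is a root, so (4b + 5) is a factor; dividing leaves b^2 + b + 198.
The quadratic b^2 + b + 198 has discriminant -791 < 0 and is irreducible over ℤ.

(4b + 5)(b - 10)(b - 7)(b^2 + b + 198)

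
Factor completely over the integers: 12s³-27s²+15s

Pull out the common factor 3s, then factor the remaining trinomial.

3s(4s-5)(s-1)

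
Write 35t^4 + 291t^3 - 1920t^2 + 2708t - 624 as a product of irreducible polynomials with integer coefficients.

(5t - 12)(7t - 2)(t + 13)(t - 2)

Trying the rational-root candidates, t = -13 is a root, giving the factor (t + 13) and quotient 35t^3 - 164t^2 + 212t - 48.
Continuing, t = 12/5 is a root, giving the factor (5t - 12) and quotient 7t^2 - 16t + 4.
The remaining quadratic factors as (7t - 2)(t - 2).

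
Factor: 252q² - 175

7(6q + 5)(6q - 5)

Every term has a factor of 7. Then 36q² - 25 = (6q)² − (5)².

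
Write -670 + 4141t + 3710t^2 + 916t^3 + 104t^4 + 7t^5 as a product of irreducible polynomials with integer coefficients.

(7t - 1)(t + 2)(t + 5)(t^2 + 8t + 67)

Among the possible rational roots, t = 1/7 is a root, so (7t - 1) is a factor; dividing leaves t^4 + 15t^3 + 133t^2 + 549t + 670.
Continuing, t = -5 is a root, so (t + 5) divides it; the quotient is t^3 + 10t^2 + 83t + 134.
Next, t = -2 is a root, giving the factor (t + 2) and quotient t^2 + 8t + 67.
The quadratic t^2 + 8t + 67 has discriminant -204 < 0 and is irreducible over ℤ.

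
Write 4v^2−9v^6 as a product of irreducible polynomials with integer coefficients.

Pull out the common factor v^2, leaving −9v^4+4.
Recognize a difference of squares with the parts 2 and 3v^2.

−v^2(3v^2+2)(3v^2−2)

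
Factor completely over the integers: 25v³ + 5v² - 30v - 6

Group as (25v³ - 30v) + (5v² - 6) = 5v(5v² - 6) + (5v² - 6).
Both groups share the factor (5v² - 6).

(5v + 1)(5v² - 6)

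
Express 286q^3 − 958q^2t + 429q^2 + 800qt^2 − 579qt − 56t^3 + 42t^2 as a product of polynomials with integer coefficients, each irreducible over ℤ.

(11q − 14t)(13q − t)(2q − 4t + 3)

Group: 11q(26q^2 − 54qt + 39q + 4t^2 − 3t) − 14t(26q^2 − 54qt + 39q + 4t^2 − 3t); both groups contain (26q^2 − 54qt + 39q + 4t^2 − 3t), so (11q − 14t) is a factor with cofactor 26q^2 − 54qt + 39q + 4t^2 − 3t.
The cofactor groups again: 26q^2 − 54qt + 39q + 4t^2 − 3t = 2q(13q − t) + (−4t + 3)(13q − t); both groups contain (13q − t), giving (2q − 4t + 3)(13q − t).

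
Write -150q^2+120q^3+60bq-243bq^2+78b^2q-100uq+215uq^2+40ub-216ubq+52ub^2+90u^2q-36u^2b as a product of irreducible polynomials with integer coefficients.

Group: 2b(-18u^2+26ub-43uq+20u+39bq-24q^2+30q) - 5q(-18u^2+26ub-43uq+20u+39bq-24q^2+30q); both groups contain (-18u^2+26ub-43uq+20u+39bq-24q^2+30q), so (2b-5q) is a factor with cofactor -18u^2+26ub-43uq+20u+39bq-24q^2+30q.
The cofactor groups again: -18u^2+26ub-43uq+20u+39bq-24q^2+30q = -2u(9u-13b+8q-10) - 3q(9u-13b+8q-10); both groups contain (9u-13b+8q-10), giving -(2u+3q)(9u-13b+8q-10).

-(9u-13b+8q-10)(2b-5q)(2u+3q)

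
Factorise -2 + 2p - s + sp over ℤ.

Group as (sp - s) + (2p - 2) = s(p - 1) + 2(p - 1).
Both groups share the factor (p - 1).

(p - 1)(s + 2)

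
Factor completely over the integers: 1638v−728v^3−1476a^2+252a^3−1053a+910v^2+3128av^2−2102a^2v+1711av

Group: 9a(28a^2−190av−164a+52v^2−65v−117) − 14v(28a^2−190av−164a+52v^2−65v−117); both groups contain (28a^2−190av−164a+52v^2−65v−117), so (9a−14v) is a factor with cofactor 28a^2−190av−164a+52v^2−65v−117.
The cofactor groups again: 28a^2−190av−164a+52v^2−65v−117 = 2a(14a−4v+9) + (−13v−13)(14a−4v+9); both groups contain (14a−4v+9), giving (2a−13v−13)(14a−4v+9).

(14a−4v+9)(2a−13v−13)(9a−14v)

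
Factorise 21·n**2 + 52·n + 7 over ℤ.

(3·n + 7)·(7·n + 1)

Need a pair with product 21·7 = 147 and sum 52: that's 3 and 49.
Split the middle term: 21·n**2 + 3·n + 49·n + 7 = 3·n·(7·n + 1) + 7·(7·n + 1).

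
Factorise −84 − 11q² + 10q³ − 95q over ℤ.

Trying the rational-root candidates, q = −7/5 is a root, so (5q + 7) divides it; the quotient is 2q² − 5q − 12.
The remaining quadratic factors as (q − 4)(2q + 3).

(2q + 3)(5q + 7)(q − 4)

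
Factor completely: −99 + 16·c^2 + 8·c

(4·c + 11)·(4·c − 9)

Need a pair with product 16·(−99) = −1584 and sum 8: that's 44 and −36.
Split the middle term: 16·c^2 + 44·c − 36·c − 99 = 4·c·(4·c + 11) − 9·(4·c + 11).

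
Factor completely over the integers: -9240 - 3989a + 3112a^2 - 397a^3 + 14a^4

(2a - 7)(7a + 8)(a - 11)(a - 15)

Among the possible rational roots, a = 11 is a root, so (a - 11) is a factor; dividing leaves 14a^3 - 243a^2 + 439a + 840.
Then a = 15 is a root, giving the factor (a - 15) and quotient 14a^2 - 33a - 56.
The remaining quadratic factors as (2a - 7)(7a + 8).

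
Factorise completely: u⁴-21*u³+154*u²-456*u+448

(u-2)*(u-4)*(u-7)*(u-8)

Trying the rational-root candidates, u = 7 is a root, giving the factor (u-7) and quotient u³-14*u²+56*u-64.
Next, u = 8 is a root, so (u-8) divides it; the quotient is u²-6*u+8.
The remaining quadratic factors as (u-2)(u-4).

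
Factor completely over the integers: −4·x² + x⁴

Pull out the common factor x², leaving x² − 4.
Recognize a difference of squares with the parts x and 2.

x²·(x + 2)·(x − 2)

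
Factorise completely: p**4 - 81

(p + 3)·(p - 3)·(p**2 + 9)

(p)⁴ − (3)⁴ = ((p)² − (3)²)((p)² + (3)²); the first factor splits again, the second (p**2 + 9) is irreducible.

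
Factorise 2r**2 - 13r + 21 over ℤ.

Need a pair with product 2·21 = 42 and sum -13: that's -7 and -6.
Split the middle term: 2r**2 - 7r - 6r + 21 = r(2r - 7) - 3(2r - 7).

(2r - 7)(r - 3)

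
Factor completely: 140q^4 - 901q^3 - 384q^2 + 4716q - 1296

(4q + 9)(5q - 12)(7q - 2)(q - 6)

Trying the rational-root candidates, q = 2/7 is a root, so (7q - 2) is a factor; dividing leaves 20q^3 - 123q^2 - 90q + 648.
Then q = 12/5 is a root, so (5q - 12) divides it; the quotient is 4q^2 - 15q - 54.
The remaining quadratic factors as (q - 6)(4q + 9).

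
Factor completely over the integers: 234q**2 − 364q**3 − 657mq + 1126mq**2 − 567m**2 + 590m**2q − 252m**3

Group: 9m(−28m**2 + 106mq − 63m − 28q**2 + 18q) + 13q(−28m**2 + 106mq − 63m − 28q**2 + 18q); both groups contain (−28m**2 + 106mq − 63m − 28q**2 + 18q), so (9m + 13q) is a factor with cofactor −28m**2 + 106mq − 63m − 28q**2 + 18q.
The cofactor groups again: −28m**2 + 106mq − 63m − 28q**2 + 18q = −4m(7m − 2q) + (14q − 9)(7m − 2q); both groups contain (7m − 2q), giving −(4m − 14q + 9)(7m − 2q).

−(4m − 14q + 9)(7m − 2q)(9m + 13q)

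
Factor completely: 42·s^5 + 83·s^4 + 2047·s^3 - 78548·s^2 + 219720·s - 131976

(6·s - 13)·(7·s - 6)·(s - 9)·(s^2 + 14·s + 188)

Testing divisors of the constant over divisors of the leading coefficient, s = 13/6 is a root, giving the factor (6·s - 13) and quotient 7·s^4 + 29·s^3 + 404·s^2 - 12216·s + 10152.
Continuing, s = 6/7 is a root, so (7·s - 6) divides it; the quotient is s^3 + 5·s^2 + 62·s - 1692.
Continuing, s = 9 is a root, so (s - 9) is a factor; dividing leaves s^2 + 14·s + 188.
The quadratic s^2 + 14·s + 188 has discriminant -556 < 0 and is irreducible over ℤ.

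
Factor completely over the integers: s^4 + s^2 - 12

(s^2 + 4)·(s^2 - 3)

Substitute u = s^2 to get a quadratic in u, then factor.
s^2 + 4 is irreducible over ℤ (sum of squares).
s^2 - 3 is irreducible over ℤ (3 is not a perfect square).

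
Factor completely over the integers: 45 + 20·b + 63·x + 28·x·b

Group as (28·x·b + 63·x) + (20·b + 45) = 7·x·(4·b + 9) + 5·(4·b + 9).
Both groups share the factor (4·b + 9).

(4·b + 9)·(7·x + 5)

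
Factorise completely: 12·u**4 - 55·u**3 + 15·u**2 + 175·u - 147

By the rational root theorem, u = -7/4 is a root, so (4·u + 7) divides it; the quotient is 3·u**3 - 19·u**2 + 37·u - 21.
Continuing, u = 1 is a root, so (u - 1) divides it; the quotient is 3·u**2 - 16·u + 21.
The remaining quadratic factors as (u - 3)(3·u - 7).

(3·u - 7)·(4·u + 7)·(u - 1)·(u - 3)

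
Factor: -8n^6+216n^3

-8n^3(n-3)(n^2+3n+9)

Every term has a factor of 8n^3; factoring it out leaves -n^3+27.
Recognize a difference of cubes with the parts 3 and n.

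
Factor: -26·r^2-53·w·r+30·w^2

(6·w-13·r)·(5·w+2·r)

Group: 5·w·(6·w-13·r) + 2·r·(6·w-13·r); both groups contain (6·w-13·r).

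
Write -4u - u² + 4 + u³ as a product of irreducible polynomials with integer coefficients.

By the rational root theorem, u = 1 is a root, so (u - 1) divides it; the quotient is u² - 4.
The remaining quadratic factors as (u + 2)(u - 2).

(u + 2)(u - 1)(u - 2)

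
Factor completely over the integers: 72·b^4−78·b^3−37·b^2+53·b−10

Among the possible rational roots, b = −5/6 is a root, so (6·b+5) is a factor; dividing leaves 12·b^3−23·b^2+13·b−2.
Next, b = 2/3 is a root, so (3·b−2) divides it; the quotient is 4·b^2−5·b+1.
The remaining quadratic factors as (b−1)(4·b−1).

(3·b−2)·(4·b−1)·(6·b+5)·(b−1)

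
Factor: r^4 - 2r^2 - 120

(r^2 + 10)(r^2 - 12)

Substitute u = r^2 to get a quadratic in u, then factor.
r^2 - 12 is irreducible over ℤ (12 is not a perfect square).
r^2 + 10 is irreducible over ℤ (always positive, so no real roots).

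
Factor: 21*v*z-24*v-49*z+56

(3*v-7)*(7*z-8)

Group as (21*v*z-24*v) + (-49*z+56) = 3*v*(7*z-8) - 7*(7*z-8).
Both groups share the factor (7*z-8).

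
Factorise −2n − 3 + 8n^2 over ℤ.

Need a pair with product 8·(−3) = −24 and sum −2: that's −6 and 4.
Split the middle term: 8n^2 − 6n + 4n − 3 = 2n(4n − 3) + (4n − 3).

(2n + 1)(4n − 3)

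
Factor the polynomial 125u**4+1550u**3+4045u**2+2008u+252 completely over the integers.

Trying the rational-root candidates, u = -1/5 is a root, giving the factor (5u+1) and quotient 25u**3+305u**2+748u+252.
Next, u = -14/5 is a root, giving the factor (5u+14) and quotient 5u**2+47u+18.
The remaining quadratic factors as (5u+2)(u+9).

(5u+1)(5u+14)(5u+2)(u+9)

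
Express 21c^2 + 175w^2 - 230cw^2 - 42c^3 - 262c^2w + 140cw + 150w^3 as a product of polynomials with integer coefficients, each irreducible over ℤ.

Group: 14c(-3c^2 - 20cw - 25w^2) + (-6w - 7)(-3c^2 - 20cw - 25w^2); both groups contain (-3c^2 - 20cw - 25w^2), so (14c - 6w - 7) is a factor with cofactor -3c^2 - 20cw - 25w^2.
The cofactor groups again: -3c^2 - 20cw - 25w^2 = -c(3c + 5w) - 5w(3c + 5w); both groups contain (3c + 5w), giving -(c + 5w)(3c + 5w).

-(14c - 6w - 7)(3c + 5w)(c + 5w)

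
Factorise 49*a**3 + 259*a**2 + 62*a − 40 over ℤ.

(7*a + 4)*(7*a − 2)*(a + 5)

Testing divisors of the constant over divisors of the leading coefficient, a = −5 is a root, so (a + 5) is a factor; dividing leaves 49*a**2 + 14*a − 8.
The remaining quadratic factors as (7*a − 2)(7*a + 4).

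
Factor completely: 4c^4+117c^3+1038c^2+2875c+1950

(4c+13)(c+1)(c+10)(c+15)

Among the possible rational roots, c = -15 is a root, giving the factor (c+15) and quotient 4c^3+57c^2+183c+130.
Next, c = -13/4 is a root, so (4c+13) divides it; the quotient is c^2+11c+10.
The remaining quadratic factors as (c+10)(c+1).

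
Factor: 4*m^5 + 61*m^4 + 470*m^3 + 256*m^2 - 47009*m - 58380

(4*m + 5)*(m + 12)*(m - 7)*(m^2 + 9*m + 139)

By the rational root theorem, m = -12 is a root, so (m + 12) divides it; the quotient is 4*m^4 + 13*m^3 + 314*m^2 - 3512*m - 4865.
Then m = -5/4 is a root, so (4*m + 5) divides it; the quotient is m^3 + 2*m^2 + 76*m - 973.
Next, m = 7 is a root, so (m - 7) is a factor; dividing leaves m^2 + 9*m + 139.
The quadratic m^2 + 9*m + 139 has discriminant -475 < 0 and is irreducible over ℤ.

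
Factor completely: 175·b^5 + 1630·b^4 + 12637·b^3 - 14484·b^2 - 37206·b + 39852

(5·b + 9)·(5·b - 6)·(7·b - 9)·(b^2 + 10·b + 82)

By the rational root theorem, b = 6/5 is a root, giving the factor (5·b - 6) and quotient 35·b^4 + 368·b^3 + 2969·b^2 + 666·b - 6642.
Then b = 9/7 is a root, so (7·b - 9) divides it; the quotient is 5·b^3 + 59·b^2 + 500·b + 738.
Next, b = -9/5 is a root, so (5·b + 9) divides it; the quotient is b^2 + 10·b + 82.
The quadratic b^2 + 10·b + 82 has discriminant -228 < 0 and is irreducible over ℤ.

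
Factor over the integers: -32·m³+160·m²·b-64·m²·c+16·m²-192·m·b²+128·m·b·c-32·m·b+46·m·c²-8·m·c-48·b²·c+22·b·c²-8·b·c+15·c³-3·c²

Group: 4·m·(-8·m²+24·m·b-22·m·c+4·m+6·b·c-5·c²+c) + (-8·b-3·c)·(-8·m²+24·m·b-22·m·c+4·m+6·b·c-5·c²+c); both groups contain (-8·m²+24·m·b-22·m·c+4·m+6·b·c-5·c²+c), so (4·m-8·b-3·c) is a factor with cofactor -8·m²+24·m·b-22·m·c+4·m+6·b·c-5·c²+c.
The cofactor groups again: -8·m²+24·m·b-22·m·c+4·m+6·b·c-5·c²+c = -4·m·(2·m-6·b+5·c-1) - c·(2·m-6·b+5·c-1); both groups contain (2·m-6·b+5·c-1), giving -(4·m+c)·(2·m-6·b+5·c-1).

-(2·m-6·b+5·c-1)·(4·m-8·b-3·c)·(4·m+c)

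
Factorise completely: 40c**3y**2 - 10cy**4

10cy**2(2c + y)(2c - y)

Factor out 10cy**2, leaving 4c**2 - y**2, which is a difference of two squares.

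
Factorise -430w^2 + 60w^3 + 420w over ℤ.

10w(6w - 7)(w - 6)

Pull out the common factor 10w, then factor the remaining trinomial.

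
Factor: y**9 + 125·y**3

Factor out y**3 first: what remains is y**6 + 125.
Recognize a sum of cubes with the parts y**2 and 5.

y**3·(y**2 + 5)·(y**4 - 5·y**2 + 25)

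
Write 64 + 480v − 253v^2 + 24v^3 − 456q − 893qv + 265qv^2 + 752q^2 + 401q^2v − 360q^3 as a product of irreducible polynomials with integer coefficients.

−(5q − 8v − 1)(8q + 3v − 8)(9q + v − 8)

Group: 9q(−40q^2 + 49qv + 48q + 24v^2 − 61v − 8) + (v − 8)(−40q^2 + 49qv + 48q + 24v^2 − 61v − 8); both groups contain (−40q^2 + 49qv + 48q + 24v^2 − 61v − 8), so (9q + v − 8) is a factor with cofactor −40q^2 + 49qv + 48q + 24v^2 − 61v − 8.
The cofactor groups again: −40q^2 + 49qv + 48q + 24v^2 − 61v − 8 = −8q(5q − 8v − 1) + (−3v + 8)(5q − 8v − 1); both groups contain (5q − 8v − 1), giving −(8q + 3v − 8)(5q − 8v − 1).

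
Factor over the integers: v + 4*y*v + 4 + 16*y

(4*y + 1)*(v + 4)

Group as (4*y*v + 16*y) + (v + 4) = 4*y*(v + 4) + (v + 4).
Both groups share the factor (v + 4).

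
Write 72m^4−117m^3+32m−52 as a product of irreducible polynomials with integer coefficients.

(8m−13)(9m^3+4)

Group as (72m^4+32m) + (−117m^3−52) = 8m(9m^3+4) − 13(9m^3+4).
Both groups share the factor (9m^3+4).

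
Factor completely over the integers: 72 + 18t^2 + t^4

Substitute u = t^2 to get a quadratic in u, then factor.
t^2 + 6 is irreducible over ℤ (always positive, so no real roots).
t^2 + 12 is irreducible over ℤ (always positive, so no real roots).

(t^2 + 12)(t^2 + 6)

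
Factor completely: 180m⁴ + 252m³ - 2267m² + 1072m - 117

Among the possible rational roots, m = -9/2 is a root, giving the factor (2m + 9) and quotient 90m³ - 279m² + 122m - 13.
Continuing, m = 13/5 is a root, giving the factor (5m - 13) and quotient 18m² - 9m + 1.
The remaining quadratic factors as (6m - 1)(3m - 1).

(2m + 9)(3m - 1)(5m - 13)(6m - 1)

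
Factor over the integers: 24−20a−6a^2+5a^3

(5a−6)(a+2)(a−2)

By the rational root theorem, a = −2 is a root, giving the factor (a+2) and quotient 5a^2−16a+12.
The remaining quadratic factors as (a−2)(5a−6).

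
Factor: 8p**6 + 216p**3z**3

Every term has a factor of 8p**3; factoring it out leaves p**3 + 27z**3.
Recognize a sum of cubes with the parts p and 3z.

8p**3(p + 3z)(p**2 - 3pz + 9z**2)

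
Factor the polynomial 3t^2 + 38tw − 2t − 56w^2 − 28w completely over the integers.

Group: 3t(t + 14w) + (−4w − 2)(t + 14w); both groups contain (t + 14w).

(3t − 4w − 2)(t + 14w)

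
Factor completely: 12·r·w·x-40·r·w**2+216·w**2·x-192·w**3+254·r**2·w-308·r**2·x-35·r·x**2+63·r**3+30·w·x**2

Group: r·(63·r**2+2·r·w+7·r·x-48·w**2-6·w·x) + (4·w-5·x)·(63·r**2+2·r·w+7·r·x-48·w**2-6·w·x); both groups contain (63·r**2+2·r·w+7·r·x-48·w**2-6·w·x), so (r+4·w-5·x) is a factor with cofactor 63·r**2+2·r·w+7·r·x-48·w**2-6·w·x.
The cofactor groups again: 63·r**2+2·r·w+7·r·x-48·w**2-6·w·x = 7·r·(9·r+8·w+x) - 6·w·(9·r+8·w+x); both groups contain (9·r+8·w+x), giving (7·r-6·w)·(9·r+8·w+x).

(7·r-6·w)·(9·r+8·w+x)·(r+4·w-5·x)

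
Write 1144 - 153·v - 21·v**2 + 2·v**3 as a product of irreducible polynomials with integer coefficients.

Testing divisors of the constant over divisors of the leading coefficient, v = -8 is a root, so (v + 8) divides it; the quotient is 2·v**2 - 37·v + 143.
The remaining quadratic factors as (2·v - 11)(v - 13).

(2·v - 11)·(v + 8)·(v - 13)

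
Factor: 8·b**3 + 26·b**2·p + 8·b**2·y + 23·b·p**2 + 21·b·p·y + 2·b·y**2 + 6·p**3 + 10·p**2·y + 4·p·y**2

(2·b + p + y)·(4·b + 3·p + 2·y)·(b + 2·p)

Group: 4·b·(2·b**2 + 5·b·p + b·y + 2·p**2 + 2·p·y) + (3·p + 2·y)·(2·b**2 + 5·b·p + b·y + 2·p**2 + 2·p·y); both groups contain (2·b**2 + 5·b·p + b·y + 2·p**2 + 2·p·y), so (4·b + 3·p + 2·y) is a factor with cofactor 2·b**2 + 5·b·p + b·y + 2·p**2 + 2·p·y.
The cofactor groups again: 2·b**2 + 5·b·p + b·y + 2·p**2 + 2·p·y = b·(2·b + p + y) + 2·p·(2·b + p + y); both groups contain (2·b + p + y), giving (b + 2·p)·(2·b + p + y).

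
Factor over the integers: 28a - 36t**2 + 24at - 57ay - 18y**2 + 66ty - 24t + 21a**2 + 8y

(3a + 6t - 9y + 4)(7a - 6t + 2y)

Group: 7a(3a + 6t - 9y + 4) + (-6t + 2y)(3a + 6t - 9y + 4); both groups contain (3a + 6t - 9y + 4).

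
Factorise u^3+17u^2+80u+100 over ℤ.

By the rational root theorem, u = −2 is a root, giving the factor (u+2) and quotient u^2+15u+50.
The remaining quadratic factors as (u+10)(u+5).

(u+10)(u+2)(u+5)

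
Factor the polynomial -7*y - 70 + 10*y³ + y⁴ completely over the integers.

Group as (y⁴ - 7*y) + (10*y³ - 70) = y*(y³ - 7) + 10*(y³ - 7).
Both groups share the factor (y³ - 7).

(y + 10)*(y³ - 7)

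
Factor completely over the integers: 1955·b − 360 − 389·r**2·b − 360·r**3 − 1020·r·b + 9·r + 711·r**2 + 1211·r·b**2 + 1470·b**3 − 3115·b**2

−(8·r − 15·b + 5)·(9·r + 14·b − 9)·(5·r + 7·b − 8)

Group: 9·r·(−40·r**2 + 19·r·b + 39·r + 105·b**2 − 155·b + 40) + (14·b − 9)·(−40·r**2 + 19·r·b + 39·r + 105·b**2 − 155·b + 40); both groups contain (−40·r**2 + 19·r·b + 39·r + 105·b**2 − 155·b + 40), so (9·r + 14·b − 9) is a factor with cofactor −40·r**2 + 19·r·b + 39·r + 105·b**2 − 155·b + 40.
The cofactor groups again: −40·r**2 + 19·r·b + 39·r + 105·b**2 − 155·b + 40 = −5·r·(8·r − 15·b + 5) + (−7·b + 8)·(8·r − 15·b + 5); both groups contain (8·r − 15·b + 5), giving −(5·r + 7·b − 8)·(8·r − 15·b + 5).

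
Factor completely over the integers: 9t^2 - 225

Factor out 9, leaving t^2 - 25, which is a difference of two squares.

9(t + 5)(t - 5)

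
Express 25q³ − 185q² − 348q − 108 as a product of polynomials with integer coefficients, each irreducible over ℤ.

Trying the rational-root candidates, q = 9 is a root, so (q − 9) is a factor; dividing leaves 25q² + 40q + 12.
The remaining quadratic factors as (5q + 2)(5q + 6).

(5q + 2)(5q + 6)(q − 9)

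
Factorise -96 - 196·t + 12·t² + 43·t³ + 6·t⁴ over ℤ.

By the rational root theorem, t = -6 is a root, so (t + 6) divides it; the quotient is 6·t³ + 7·t² - 30·t - 16.
Next, t = -1/2 is a root, so (2·t + 1) divides it; the quotient is 3·t² + 2·t - 16.
The remaining quadratic factors as (t - 2)(3·t + 8).

(2·t + 1)·(3·t + 8)·(t + 6)·(t - 2)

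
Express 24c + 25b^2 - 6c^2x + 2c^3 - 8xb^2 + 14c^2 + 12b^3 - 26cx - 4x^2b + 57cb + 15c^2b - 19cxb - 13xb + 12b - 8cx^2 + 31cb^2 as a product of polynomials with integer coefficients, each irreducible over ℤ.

(c + x + 3b + 4)(c - 4x + 4b + 3)(2c + b)

Group: c(2c^2 - 8cx + 9cb + 6c - 4xb + 4b^2 + 3b) + (x + 3b + 4)(2c^2 - 8cx + 9cb + 6c - 4xb + 4b^2 + 3b); both groups contain (2c^2 - 8cx + 9cb + 6c - 4xb + 4b^2 + 3b), so (c + x + 3b + 4) is a factor with cofactor 2c^2 - 8cx + 9cb + 6c - 4xb + 4b^2 + 3b.
The cofactor groups again: 2c^2 - 8cx + 9cb + 6c - 4xb + 4b^2 + 3b = 2c(c - 4x + 4b + 3) + b(c - 4x + 4b + 3); both groups contain (c - 4x + 4b + 3), giving (2c + b)(c - 4x + 4b + 3).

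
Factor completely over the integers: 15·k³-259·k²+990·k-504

By the rational root theorem, k = 14/3 is a root, so (3·k-14) divides it; the quotient is 5·k²-63·k+36.
The remaining quadratic factors as (k-12)(5·k-3).

(3·k-14)·(5·k-3)·(k-12)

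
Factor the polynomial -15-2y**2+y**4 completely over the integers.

Substitute u = y**2 to get a quadratic in u, then factor.
y**2-5 is irreducible over ℤ (5 is not a perfect square).
y**2+3 is irreducible over ℤ (always positive, so no real roots).

(y**2+3)(y**2-5)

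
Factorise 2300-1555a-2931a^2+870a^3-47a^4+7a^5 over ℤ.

(7a-5)(a+1)(a-4)(a^2-3a+115)

Among the possible rational roots, a = 4 is a root, so (a-4) is a factor; dividing leaves 7a^4-19a^3+794a^2+245a-575.
Then a = -1 is a root, so (a+1) is a factor; dividing leaves 7a^3-26a^2+820a-575.
Next, a = 5/7 is a root, so (7a-5) divides it; the quotient is a^2-3a+115.
The quadratic a^2-3a+115 has discriminant -451 < 0 and is irreducible over ℤ.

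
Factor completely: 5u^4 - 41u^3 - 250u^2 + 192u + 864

(5u + 9)(u + 4)(u - 12)(u - 2)

By the rational root theorem, u = 2 is a root, so (u - 2) divides it; the quotient is 5u^3 - 31u^2 - 312u - 432.
Then u = 12 is a root, giving the factor (u - 12) and quotient 5u^2 + 29u + 36.
The remaining quadratic factors as (u + 4)(5u + 9).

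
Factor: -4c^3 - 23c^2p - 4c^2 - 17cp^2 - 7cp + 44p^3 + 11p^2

Group: c(-4c^2 - 7cp + 11p^2) + (4p + 1)(-4c^2 - 7cp + 11p^2); both groups contain (-4c^2 - 7cp + 11p^2), so (c + 4p + 1) is a factor with cofactor -4c^2 - 7cp + 11p^2.
The cofactor groups again: -4c^2 - 7cp + 11p^2 = -4c(c - p) - 11p(c - p); both groups contain (c - p), giving -(4c + 11p)(c - p).

-(4c + 11p)(c + 4p + 1)(c - p)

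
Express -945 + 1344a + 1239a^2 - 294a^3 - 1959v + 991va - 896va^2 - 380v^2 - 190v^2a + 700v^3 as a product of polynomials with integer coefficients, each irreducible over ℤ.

(10v - 14a + 7)(7v + 3a - 15)(10v + 7a + 9)

Group: 10v(70v^2 - 68va - 101v - 42a^2 + 231a - 105) + (7a + 9)(70v^2 - 68va - 101v - 42a^2 + 231a - 105); both groups contain (70v^2 - 68va - 101v - 42a^2 + 231a - 105), so (10v + 7a + 9) is a factor with cofactor 70v^2 - 68va - 101v - 42a^2 + 231a - 105.
The cofactor groups again: 70v^2 - 68va - 101v - 42a^2 + 231a - 105 = 10v(7v + 3a - 15) + (-14a + 7)(7v + 3a - 15); both groups contain (7v + 3a - 15), giving (10v - 14a + 7)(7v + 3a - 15).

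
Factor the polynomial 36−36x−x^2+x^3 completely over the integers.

(x+6)(x−1)(x−6)

Trying the rational-root candidates, x = 6 is a root, so (x−6) divides it; the quotient is x^2+5x−6.
The remaining quadratic factors as (x−1)(x+6).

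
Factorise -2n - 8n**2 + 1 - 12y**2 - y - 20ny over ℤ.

-(2n + 3y + 1)(4n + 4y - 1)

Group: -2n(4n + 4y - 1) + (-3y - 1)(4n + 4y - 1); both groups contain (4n + 4y - 1).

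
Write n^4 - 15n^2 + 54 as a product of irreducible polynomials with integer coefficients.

(n + 3)(n - 3)(n^2 - 6)

Substitute u = n^2 to get a quadratic in u, then factor.
n^2 - 6 is irreducible over ℤ (6 is not a perfect square).
n^2 - 9 is a difference of squares.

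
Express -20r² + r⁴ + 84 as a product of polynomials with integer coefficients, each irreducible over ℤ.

(r² - 14)(r² - 6)

Substitute u = r² to get a quadratic in u, then factor.
r² - 6 is irreducible over ℤ (6 is not a perfect square).
r² - 14 is irreducible over ℤ (14 is not a perfect square).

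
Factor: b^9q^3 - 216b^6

Every term has a factor of b^6; factoring it out leaves b^3q^3 - 216.
Recognize a difference of cubes with the parts bq and 6.

b^6(bq - 6)(b^2q^2 + 6bq + 36)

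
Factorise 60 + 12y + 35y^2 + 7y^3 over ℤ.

Group as (7y^3 + 12y) + (35y^2 + 60) = y(7y^2 + 12) + 5(7y^2 + 12).
Both groups share the factor (7y^2 + 12).

(y + 5)(7y^2 + 12)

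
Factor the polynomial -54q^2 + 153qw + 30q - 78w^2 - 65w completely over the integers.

-(6q - 13w)(9q - 6w - 5)

Group: -6q(9q - 6w - 5) + 13w(9q - 6w - 5); both groups contain (9q - 6w - 5).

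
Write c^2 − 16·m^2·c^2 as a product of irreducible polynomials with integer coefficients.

−c^2·(4·m + 1)·(4·m − 1)

Factor out c^2 first: what remains is −16·m^2 + 1.
Recognize a difference of squares with the parts 1 and 4·m.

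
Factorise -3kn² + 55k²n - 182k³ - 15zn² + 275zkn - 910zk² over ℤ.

Group: 13k(-70zk + 5zn - 14k² + kn) - 3n(-70zk + 5zn - 14k² + kn); both groups contain (-70zk + 5zn - 14k² + kn), so (13k - 3n) is a factor with cofactor -70zk + 5zn - 14k² + kn.
The cofactor groups again: -70zk + 5zn - 14k² + kn = -14k(5z + k) + n(5z + k); both groups contain (5z + k), giving -(14k - n)(5z + k).

-(13k - 3n)(14k - n)(5z + k)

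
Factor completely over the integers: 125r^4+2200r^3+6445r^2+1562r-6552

Among the possible rational roots, r = -14 is a root, so (r+14) divides it; the quotient is 125r^3+450r^2+145r-468.
Continuing, r = -9/5 is a root, giving the factor (5r+9) and quotient 25r^2+45r-52.
The remaining quadratic factors as (5r+13)(5r-4).

(5r+13)(5r+9)(5r-4)(r+14)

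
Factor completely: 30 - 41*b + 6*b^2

Need a pair with product 6·30 = 180 and sum -41: that's -5 and -36.
Split the middle term: 6*b^2 - 5*b - 36*b + 30 = b*(6*b - 5) - 6*(6*b - 5).

(6*b - 5)*(b - 6)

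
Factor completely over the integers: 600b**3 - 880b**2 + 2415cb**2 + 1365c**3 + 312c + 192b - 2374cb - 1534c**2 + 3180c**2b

Group: 13c(105c**2 + 180cb - 118c + 75b**2 - 110b + 24) + 8b(105c**2 + 180cb - 118c + 75b**2 - 110b + 24); both groups contain (105c**2 + 180cb - 118c + 75b**2 - 110b + 24), so (13c + 8b) is a factor with cofactor 105c**2 + 180cb - 118c + 75b**2 - 110b + 24.
The cofactor groups again: 105c**2 + 180cb - 118c + 75b**2 - 110b + 24 = 15c(7c + 5b - 6) + (15b - 4)(7c + 5b - 6); both groups contain (7c + 5b - 6), giving (15c + 15b - 4)(7c + 5b - 6).

(15c + 15b - 4)(7c + 5b - 6)(13c + 8b)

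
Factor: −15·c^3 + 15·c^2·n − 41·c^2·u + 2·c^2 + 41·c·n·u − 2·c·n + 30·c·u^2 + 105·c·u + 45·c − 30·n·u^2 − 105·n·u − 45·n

−(3·c + 10·u + 5)·(5·c − 3·u − 9)·(c − n)

Group: c·(−15·c^2 − 41·c·u + 2·c + 30·u^2 + 105·u + 45) − n·(−15·c^2 − 41·c·u + 2·c + 30·u^2 + 105·u + 45); both groups contain (−15·c^2 − 41·c·u + 2·c + 30·u^2 + 105·u + 45), so (c − n) is a factor with cofactor −15·c^2 − 41·c·u + 2·c + 30·u^2 + 105·u + 45.
The cofactor groups again: −15·c^2 − 41·c·u + 2·c + 30·u^2 + 105·u + 45 = −3·c·(5·c − 3·u − 9) + (−10·u − 5)·(5·c − 3·u − 9); both groups contain (5·c − 3·u − 9), giving −(3·c + 10·u + 5)·(5·c − 3·u − 9).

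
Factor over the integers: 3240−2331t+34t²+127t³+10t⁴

By the rational root theorem, t = −8 is a root, giving the factor (t+8) and quotient 10t³+47t²−342t+405.
Next, t = 5/2 is a root, so (2t−5) divides it; the quotient is 5t²+36t−81.
The remaining quadratic factors as (5t−9)(t+9).

(2t−5)(5t−9)(t+8)(t+9)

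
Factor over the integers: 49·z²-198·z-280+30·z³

Trying the rational-root candidates, z = 5/2 is a root, so (2·z-5) is a factor; dividing leaves 15·z²+62·z+56.
The remaining quadratic factors as (5·z+14)(3·z+4).

(2·z-5)·(3·z+4)·(5·z+14)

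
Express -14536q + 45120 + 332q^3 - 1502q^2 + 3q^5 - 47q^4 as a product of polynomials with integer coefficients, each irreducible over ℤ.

By the rational root theorem, q = -5 is a root, so (q + 5) is a factor; dividing leaves 3q^4 - 62q^3 + 642q^2 - 4712q + 9024.
Next, q = 8/3 is a root, so (3q - 8) divides it; the quotient is q^3 - 18q^2 + 166q - 1128.
Then q = 12 is a root, so (q - 12) is a factor; dividing leaves q^2 - 6q + 94.
The quadratic q^2 - 6q + 94 has discriminant -340 < 0 and is irreducible over ℤ.

(3q - 8)(q + 5)(q - 12)(q^2 - 6q + 94)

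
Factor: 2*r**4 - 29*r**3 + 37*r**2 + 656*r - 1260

Among the possible rational roots, r = 2 is a root, giving the factor (r - 2) and quotient 2*r**3 - 25*r**2 - 13*r + 630.
Next, r = 10 is a root, so (r - 10) is a factor; dividing leaves 2*r**2 - 5*r - 63.
The remaining quadratic factors as (r - 7)(2*r + 9).

(2*r + 9)*(r - 10)*(r - 2)*(r - 7)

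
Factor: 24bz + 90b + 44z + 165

Group as (24bz + 90b) + (44z + 165) = 6b(4z + 15) + 11(4z + 15).
Both groups share the factor (4z + 15).

(4z + 15)(6b + 11)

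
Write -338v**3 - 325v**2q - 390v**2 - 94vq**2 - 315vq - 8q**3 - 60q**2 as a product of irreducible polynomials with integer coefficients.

Group: 13v(-26v**2 - 17vq - 30v - 2q**2 - 15q) + 4q(-26v**2 - 17vq - 30v - 2q**2 - 15q); both groups contain (-26v**2 - 17vq - 30v - 2q**2 - 15q), so (13v + 4q) is a factor with cofactor -26v**2 - 17vq - 30v - 2q**2 - 15q.
The cofactor groups again: -26v**2 - 17vq - 30v - 2q**2 - 15q = -13v(2v + q) + (-2q - 15)(2v + q); both groups contain (2v + q), giving -(13v + 2q + 15)(2v + q).

-(13v + 2q + 15)(13v + 4q)(2v + q)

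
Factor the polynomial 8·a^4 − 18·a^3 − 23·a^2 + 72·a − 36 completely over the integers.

Trying the rational-root candidates, a = 2 is a root, so (a − 2) divides it; the quotient is 8·a^3 − 2·a^2 − 27·a + 18.
Continuing, a = 3/4 is a root, so (4·a − 3) divides it; the quotient is 2·a^2 + a − 6.
The remaining quadratic factors as (a + 2)(2·a − 3).

(2·a − 3)·(4·a − 3)·(a + 2)·(a − 2)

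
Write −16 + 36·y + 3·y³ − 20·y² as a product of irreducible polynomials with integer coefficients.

(3·y − 2)·(y − 2)·(y − 4)

Among the possible rational roots, y = 2 is a root, so (y − 2) is a factor; dividing leaves 3·y² − 14·y + 8.
The remaining quadratic factors as (y − 4)(3·y − 2).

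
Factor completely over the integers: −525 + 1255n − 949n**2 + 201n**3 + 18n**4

(3n − 5)(6n − 7)(n + 15)(n − 1)

Testing divisors of the constant over divisors of the leading coefficient, n = −15 is a root, so (n + 15) is a factor; dividing leaves 18n**3 − 69n**2 + 86n − 35.
Next, n = 1 is a root, giving the factor (n − 1) and quotient 18n**2 − 51n + 35.
The remaining quadratic factors as (3n − 5)(6n − 7).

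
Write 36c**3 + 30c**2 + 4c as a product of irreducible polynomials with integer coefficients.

2c(3c + 2)(6c + 1)

Pull out the common factor 2c, then factor the remaining trinomial.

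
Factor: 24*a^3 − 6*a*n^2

Pull out the common factor 6*a; 4*a^2 − n^2 is a difference of squares.

6*a*(2*a + n)*(2*a − n)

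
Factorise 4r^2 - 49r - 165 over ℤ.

Need a pair with product 4·(-165) = -660 and sum -49: that's -60 and 11.
Split the middle term: 4r^2 - 60r + 11r - 165 = 4r(r - 15) + 11(r - 15).

(4r + 11)(r - 15)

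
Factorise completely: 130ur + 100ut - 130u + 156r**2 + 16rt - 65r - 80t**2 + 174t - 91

Group: 13r(10u + 12r - 8t + 7) + (10t - 13)(10u + 12r - 8t + 7); both groups contain (10u + 12r - 8t + 7).

(10u + 12r - 8t + 7)(13r + 10t - 13)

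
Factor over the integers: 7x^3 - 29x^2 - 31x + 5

By the rational root theorem, x = -1 is a root, so (x + 1) divides it; the quotient is 7x^2 - 36x + 5.
The remaining quadratic factors as (7x - 1)(x - 5).

(7x - 1)(x + 1)(x - 5)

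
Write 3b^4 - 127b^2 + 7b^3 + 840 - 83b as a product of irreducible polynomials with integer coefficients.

(3b - 8)(b + 3)(b + 7)(b - 5)

By the rational root theorem, b = 8/3 is a root, giving the factor (3b - 8) and quotient b^3 + 5b^2 - 29b - 105.
Next, b = 5 is a root, so (b - 5) divides it; the quotient is b^2 + 10b + 21.
The remaining quadratic factors as (b + 7)(b + 3).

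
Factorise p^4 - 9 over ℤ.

(p^2 + 3)*(p^2 - 3)

Substitute u = p^2 to get a quadratic in u, then factor.
p^2 + 3 is irreducible over ℤ (always positive, so no real roots).
p^2 - 3 is irreducible over ℤ (3 is not a perfect square).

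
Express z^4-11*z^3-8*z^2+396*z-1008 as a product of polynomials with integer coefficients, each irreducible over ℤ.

Testing divisors of the constant over divisors of the leading coefficient, z = -6 is a root, so (z+6) is a factor; dividing leaves z^3-17*z^2+94*z-168.
Next, z = 6 is a root, giving the factor (z-6) and quotient z^2-11*z+28.
The remaining quadratic factors as (z-4)(z-7).

(z+6)*(z-4)*(z-6)*(z-7)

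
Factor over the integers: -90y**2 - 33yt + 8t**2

-(6y - t)(15y + 8t)

Group: -15y(6y - t) - 8t(6y - t); both groups contain (6y - t).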